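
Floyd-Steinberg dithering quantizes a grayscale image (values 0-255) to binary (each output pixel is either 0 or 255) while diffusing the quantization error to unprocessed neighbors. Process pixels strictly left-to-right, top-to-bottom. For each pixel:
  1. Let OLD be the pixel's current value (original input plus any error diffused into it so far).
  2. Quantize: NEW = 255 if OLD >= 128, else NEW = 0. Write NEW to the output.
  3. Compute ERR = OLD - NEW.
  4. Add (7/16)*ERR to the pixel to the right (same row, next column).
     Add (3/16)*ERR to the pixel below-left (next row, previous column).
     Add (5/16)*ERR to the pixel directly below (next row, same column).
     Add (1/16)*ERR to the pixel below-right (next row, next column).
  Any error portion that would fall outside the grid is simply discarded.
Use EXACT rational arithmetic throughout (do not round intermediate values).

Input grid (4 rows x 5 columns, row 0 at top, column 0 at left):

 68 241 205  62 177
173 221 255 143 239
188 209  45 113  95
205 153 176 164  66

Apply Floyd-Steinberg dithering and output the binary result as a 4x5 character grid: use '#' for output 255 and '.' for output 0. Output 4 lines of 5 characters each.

(0,0): OLD=68 → NEW=0, ERR=68
(0,1): OLD=1083/4 → NEW=255, ERR=63/4
(0,2): OLD=13561/64 → NEW=255, ERR=-2759/64
(0,3): OLD=44175/1024 → NEW=0, ERR=44175/1024
(0,4): OLD=3209193/16384 → NEW=255, ERR=-968727/16384
(1,0): OLD=12621/64 → NEW=255, ERR=-3699/64
(1,1): OLD=100763/512 → NEW=255, ERR=-29797/512
(1,2): OLD=3688695/16384 → NEW=255, ERR=-489225/16384
(1,3): OLD=8495883/65536 → NEW=255, ERR=-8215797/65536
(1,4): OLD=176551745/1048576 → NEW=255, ERR=-90835135/1048576
(2,0): OLD=1302745/8192 → NEW=255, ERR=-786215/8192
(2,1): OLD=36598947/262144 → NEW=255, ERR=-30247773/262144
(2,2): OLD=-175974359/4194304 → NEW=0, ERR=-175974359/4194304
(2,3): OLD=2507162859/67108864 → NEW=0, ERR=2507162859/67108864
(2,4): OLD=82075393965/1073741824 → NEW=0, ERR=82075393965/1073741824
(3,0): OLD=643294601/4194304 → NEW=255, ERR=-426252919/4194304
(3,1): OLD=1966799381/33554432 → NEW=0, ERR=1966799381/33554432
(3,2): OLD=202213862327/1073741824 → NEW=255, ERR=-71590302793/1073741824
(3,3): OLD=339764525167/2147483648 → NEW=255, ERR=-207843805073/2147483648
(3,4): OLD=1713819247915/34359738368 → NEW=0, ERR=1713819247915/34359738368
Row 0: .##.#
Row 1: #####
Row 2: ##...
Row 3: #.##.

Answer: .##.#
#####
##...
#.##.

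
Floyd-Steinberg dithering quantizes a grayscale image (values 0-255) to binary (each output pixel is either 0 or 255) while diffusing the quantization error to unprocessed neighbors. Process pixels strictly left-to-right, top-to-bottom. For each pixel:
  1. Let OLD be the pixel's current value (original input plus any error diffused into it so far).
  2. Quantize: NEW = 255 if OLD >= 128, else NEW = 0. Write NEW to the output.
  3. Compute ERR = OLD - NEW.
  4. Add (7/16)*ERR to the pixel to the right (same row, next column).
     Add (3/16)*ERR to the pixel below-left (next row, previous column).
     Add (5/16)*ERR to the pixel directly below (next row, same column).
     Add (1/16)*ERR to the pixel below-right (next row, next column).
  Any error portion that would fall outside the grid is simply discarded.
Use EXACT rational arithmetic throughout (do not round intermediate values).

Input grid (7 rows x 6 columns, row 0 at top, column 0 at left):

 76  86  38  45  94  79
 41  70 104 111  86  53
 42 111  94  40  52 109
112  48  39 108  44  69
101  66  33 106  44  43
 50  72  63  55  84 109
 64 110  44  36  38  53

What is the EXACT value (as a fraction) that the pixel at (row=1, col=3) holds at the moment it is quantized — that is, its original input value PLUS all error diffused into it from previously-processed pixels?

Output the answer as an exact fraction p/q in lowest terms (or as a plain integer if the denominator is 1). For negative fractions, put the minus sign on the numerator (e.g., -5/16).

(0,0): OLD=76 → NEW=0, ERR=76
(0,1): OLD=477/4 → NEW=0, ERR=477/4
(0,2): OLD=5771/64 → NEW=0, ERR=5771/64
(0,3): OLD=86477/1024 → NEW=0, ERR=86477/1024
(0,4): OLD=2145435/16384 → NEW=255, ERR=-2032485/16384
(0,5): OLD=6481981/262144 → NEW=0, ERR=6481981/262144
(1,0): OLD=5575/64 → NEW=0, ERR=5575/64
(1,1): OLD=85521/512 → NEW=255, ERR=-45039/512
(1,2): OLD=1916613/16384 → NEW=0, ERR=1916613/16384
(1,3): OLD=11203089/65536 → NEW=255, ERR=-5508591/65536
Target (1,3): original=111, with diffused error = 11203089/65536

Answer: 11203089/65536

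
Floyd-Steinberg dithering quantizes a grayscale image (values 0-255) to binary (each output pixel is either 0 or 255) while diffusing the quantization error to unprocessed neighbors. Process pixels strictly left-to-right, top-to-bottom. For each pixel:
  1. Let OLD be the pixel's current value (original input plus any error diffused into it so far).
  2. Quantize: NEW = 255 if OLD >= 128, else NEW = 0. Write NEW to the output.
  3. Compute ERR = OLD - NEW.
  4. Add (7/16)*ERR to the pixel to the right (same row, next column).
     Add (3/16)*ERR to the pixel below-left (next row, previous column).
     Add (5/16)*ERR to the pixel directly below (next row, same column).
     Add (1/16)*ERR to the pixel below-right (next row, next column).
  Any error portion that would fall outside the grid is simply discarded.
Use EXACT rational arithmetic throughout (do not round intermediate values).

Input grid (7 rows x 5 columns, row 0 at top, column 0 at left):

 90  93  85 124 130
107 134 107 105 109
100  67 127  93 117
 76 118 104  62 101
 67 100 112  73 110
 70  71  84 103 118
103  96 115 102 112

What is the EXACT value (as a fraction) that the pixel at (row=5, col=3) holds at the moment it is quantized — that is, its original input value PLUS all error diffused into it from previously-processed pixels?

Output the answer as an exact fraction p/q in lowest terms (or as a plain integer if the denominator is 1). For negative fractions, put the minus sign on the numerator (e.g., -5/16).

Answer: 52397565073374317/562949953421312

Derivation:
(0,0): OLD=90 → NEW=0, ERR=90
(0,1): OLD=1059/8 → NEW=255, ERR=-981/8
(0,2): OLD=4013/128 → NEW=0, ERR=4013/128
(0,3): OLD=282043/2048 → NEW=255, ERR=-240197/2048
(0,4): OLD=2578461/32768 → NEW=0, ERR=2578461/32768
(1,0): OLD=14353/128 → NEW=0, ERR=14353/128
(1,1): OLD=159991/1024 → NEW=255, ERR=-101129/1024
(1,2): OLD=1439683/32768 → NEW=0, ERR=1439683/32768
(1,3): OLD=13668743/131072 → NEW=0, ERR=13668743/131072
(1,4): OLD=360467381/2097152 → NEW=255, ERR=-174306379/2097152
(2,0): OLD=1909133/16384 → NEW=0, ERR=1909133/16384
(2,1): OLD=53667935/524288 → NEW=0, ERR=53667935/524288
(2,2): OLD=1668450269/8388608 → NEW=255, ERR=-470644771/8388608
(2,3): OLD=11838615367/134217728 → NEW=0, ERR=11838615367/134217728
(2,4): OLD=292344645937/2147483648 → NEW=255, ERR=-255263684303/2147483648
(3,0): OLD=1103999293/8388608 → NEW=255, ERR=-1035095747/8388608
(3,1): OLD=6225499129/67108864 → NEW=0, ERR=6225499129/67108864
(3,2): OLD=322098542979/2147483648 → NEW=255, ERR=-225509787261/2147483648
(3,3): OLD=76568547883/4294967296 → NEW=0, ERR=76568547883/4294967296
(3,4): OLD=5302845834231/68719476736 → NEW=0, ERR=5302845834231/68719476736
(4,0): OLD=49213369715/1073741824 → NEW=0, ERR=49213369715/1073741824
(4,1): OLD=4179527000435/34359738368 → NEW=0, ERR=4179527000435/34359738368
(4,2): OLD=77813657880861/549755813888 → NEW=255, ERR=-62374074660579/549755813888
(4,3): OLD=324037933124979/8796093022208 → NEW=0, ERR=324037933124979/8796093022208
(4,4): OLD=21300022970933157/140737488355328 → NEW=255, ERR=-14588036559675483/140737488355328
(5,0): OLD=58895627127865/549755813888 → NEW=0, ERR=58895627127865/549755813888
(5,1): OLD=604614587909483/4398046511104 → NEW=255, ERR=-516887272422037/4398046511104
(5,2): OLD=1637673946579011/140737488355328 → NEW=0, ERR=1637673946579011/140737488355328
(5,3): OLD=52397565073374317/562949953421312 → NEW=0, ERR=52397565073374317/562949953421312
Target (5,3): original=103, with diffused error = 52397565073374317/562949953421312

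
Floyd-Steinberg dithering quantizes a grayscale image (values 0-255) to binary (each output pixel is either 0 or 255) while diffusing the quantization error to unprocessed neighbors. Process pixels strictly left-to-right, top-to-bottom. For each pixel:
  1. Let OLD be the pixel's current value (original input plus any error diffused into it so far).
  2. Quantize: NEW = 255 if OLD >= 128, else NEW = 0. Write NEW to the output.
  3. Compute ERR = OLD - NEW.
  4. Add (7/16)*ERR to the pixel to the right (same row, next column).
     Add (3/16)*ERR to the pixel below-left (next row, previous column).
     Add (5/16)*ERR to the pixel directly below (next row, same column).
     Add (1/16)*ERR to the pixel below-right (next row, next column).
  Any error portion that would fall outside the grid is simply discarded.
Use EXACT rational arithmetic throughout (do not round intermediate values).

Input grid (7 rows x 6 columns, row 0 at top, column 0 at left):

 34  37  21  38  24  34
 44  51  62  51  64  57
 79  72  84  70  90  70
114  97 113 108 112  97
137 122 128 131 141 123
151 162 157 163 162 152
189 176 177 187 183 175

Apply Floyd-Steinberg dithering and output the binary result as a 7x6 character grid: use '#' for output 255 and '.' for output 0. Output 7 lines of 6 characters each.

(0,0): OLD=34 → NEW=0, ERR=34
(0,1): OLD=415/8 → NEW=0, ERR=415/8
(0,2): OLD=5593/128 → NEW=0, ERR=5593/128
(0,3): OLD=116975/2048 → NEW=0, ERR=116975/2048
(0,4): OLD=1605257/32768 → NEW=0, ERR=1605257/32768
(0,5): OLD=29062591/524288 → NEW=0, ERR=29062591/524288
(1,0): OLD=8237/128 → NEW=0, ERR=8237/128
(1,1): OLD=108219/1024 → NEW=0, ERR=108219/1024
(1,2): OLD=4451287/32768 → NEW=255, ERR=-3904553/32768
(1,3): OLD=3753099/131072 → NEW=0, ERR=3753099/131072
(1,4): OLD=887511617/8388608 → NEW=0, ERR=887511617/8388608
(1,5): OLD=16598944887/134217728 → NEW=0, ERR=16598944887/134217728
(2,0): OLD=1948473/16384 → NEW=0, ERR=1948473/16384
(2,1): OLD=72737411/524288 → NEW=255, ERR=-60956029/524288
(2,2): OLD=66031945/8388608 → NEW=0, ERR=66031945/8388608
(2,3): OLD=6360712769/67108864 → NEW=0, ERR=6360712769/67108864
(2,4): OLD=406964444483/2147483648 → NEW=255, ERR=-140643885757/2147483648
(2,5): OLD=2975793050373/34359738368 → NEW=0, ERR=2975793050373/34359738368
(3,0): OLD=1085188905/8388608 → NEW=255, ERR=-1053906135/8388608
(3,1): OLD=980504181/67108864 → NEW=0, ERR=980504181/67108864
(3,2): OLD=71058699887/536870912 → NEW=255, ERR=-65843382673/536870912
(3,3): OLD=2479923592589/34359738368 → NEW=0, ERR=2479923592589/34359738368
(3,4): OLD=39932334765933/274877906944 → NEW=255, ERR=-30161531504787/274877906944
(3,5): OLD=316509095681603/4398046511104 → NEW=0, ERR=316509095681603/4398046511104
(4,0): OLD=107887897031/1073741824 → NEW=0, ERR=107887897031/1073741824
(4,1): OLD=2399639372827/17179869184 → NEW=255, ERR=-1981227269093/17179869184
(4,2): OLD=29503468873441/549755813888 → NEW=0, ERR=29503468873441/549755813888
(4,3): OLD=1308813542544581/8796093022208 → NEW=255, ERR=-934190178118459/8796093022208
(4,4): OLD=11012724584298517/140737488355328 → NEW=0, ERR=11012724584298517/140737488355328
(4,5): OLD=389259200351980659/2251799813685248 → NEW=255, ERR=-184949752137757581/2251799813685248
(5,0): OLD=44193913903745/274877906944 → NEW=255, ERR=-25899952366975/274877906944
(5,1): OLD=889120383305361/8796093022208 → NEW=0, ERR=889120383305361/8796093022208
(5,2): OLD=13431473484334155/70368744177664 → NEW=255, ERR=-4512556280970165/70368744177664
(5,3): OLD=269723429232132841/2251799813685248 → NEW=0, ERR=269723429232132841/2251799813685248
(5,4): OLD=976468143303671977/4503599627370496 → NEW=255, ERR=-171949761675804503/4503599627370496
(5,5): OLD=8252015627354391485/72057594037927936 → NEW=0, ERR=8252015627354391485/72057594037927936
(6,0): OLD=25122754070357075/140737488355328 → NEW=255, ERR=-10765305460251565/140737488355328
(6,1): OLD=351753146353559383/2251799813685248 → NEW=255, ERR=-222455806136178857/2251799813685248
(6,2): OLD=1283670632567678719/9007199254740992 → NEW=255, ERR=-1013165177391274241/9007199254740992
(6,3): OLD=23642546739069777059/144115188075855872 → NEW=255, ERR=-13106826220273470301/144115188075855872
(6,4): OLD=369483918511045831363/2305843009213693952 → NEW=255, ERR=-218506048838446126397/2305843009213693952
(6,5): OLD=6159102306327910912885/36893488147419103232 → NEW=255, ERR=-3248737171263960411275/36893488147419103232
Row 0: ......
Row 1: ..#...
Row 2: .#..#.
Row 3: #.#.#.
Row 4: .#.#.#
Row 5: #.#.#.
Row 6: ######

Answer: ......
..#...
.#..#.
#.#.#.
.#.#.#
#.#.#.
######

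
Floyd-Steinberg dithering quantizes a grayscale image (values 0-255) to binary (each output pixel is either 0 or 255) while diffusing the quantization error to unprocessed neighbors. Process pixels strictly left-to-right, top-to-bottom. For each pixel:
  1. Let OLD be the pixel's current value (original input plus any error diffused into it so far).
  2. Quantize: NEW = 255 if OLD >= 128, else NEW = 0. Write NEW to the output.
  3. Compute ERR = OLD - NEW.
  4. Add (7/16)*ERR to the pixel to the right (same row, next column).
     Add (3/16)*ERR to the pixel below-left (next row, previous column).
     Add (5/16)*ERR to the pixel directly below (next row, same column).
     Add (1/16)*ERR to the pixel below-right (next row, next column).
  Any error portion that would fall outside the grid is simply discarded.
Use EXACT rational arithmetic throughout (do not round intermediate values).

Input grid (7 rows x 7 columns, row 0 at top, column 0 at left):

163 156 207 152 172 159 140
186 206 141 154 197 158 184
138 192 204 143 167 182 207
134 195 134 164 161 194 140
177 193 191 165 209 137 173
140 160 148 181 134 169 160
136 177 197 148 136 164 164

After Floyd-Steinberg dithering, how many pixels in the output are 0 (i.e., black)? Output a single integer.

Answer: 17

Derivation:
(0,0): OLD=163 → NEW=255, ERR=-92
(0,1): OLD=463/4 → NEW=0, ERR=463/4
(0,2): OLD=16489/64 → NEW=255, ERR=169/64
(0,3): OLD=156831/1024 → NEW=255, ERR=-104289/1024
(0,4): OLD=2088025/16384 → NEW=0, ERR=2088025/16384
(0,5): OLD=56297071/262144 → NEW=255, ERR=-10549649/262144
(0,6): OLD=513355017/4194304 → NEW=0, ERR=513355017/4194304
(1,0): OLD=11453/64 → NEW=255, ERR=-4867/64
(1,1): OLD=104267/512 → NEW=255, ERR=-26293/512
(1,2): OLD=1761223/16384 → NEW=0, ERR=1761223/16384
(1,3): OLD=12665739/65536 → NEW=255, ERR=-4045941/65536
(1,4): OLD=821686609/4194304 → NEW=255, ERR=-247860911/4194304
(1,5): OLD=5049400833/33554432 → NEW=255, ERR=-3506979327/33554432
(1,6): OLD=93419238127/536870912 → NEW=255, ERR=-43482844433/536870912
(2,0): OLD=856937/8192 → NEW=0, ERR=856937/8192
(2,1): OLD=62159603/262144 → NEW=255, ERR=-4687117/262144
(2,2): OLD=901712729/4194304 → NEW=255, ERR=-167834791/4194304
(2,3): OLD=3417156625/33554432 → NEW=0, ERR=3417156625/33554432
(2,4): OLD=45535321233/268435456 → NEW=255, ERR=-22915720047/268435456
(2,5): OLD=799814939019/8589934592 → NEW=0, ERR=799814939019/8589934592
(2,6): OLD=29672153679485/137438953472 → NEW=255, ERR=-5374779455875/137438953472
(3,0): OLD=685085305/4194304 → NEW=255, ERR=-384462215/4194304
(3,1): OLD=4977635493/33554432 → NEW=255, ERR=-3578744667/33554432
(3,2): OLD=24913808399/268435456 → NEW=0, ERR=24913808399/268435456
(3,3): OLD=233992243393/1073741824 → NEW=255, ERR=-39811921727/1073741824
(3,4): OLD=19505925597817/137438953472 → NEW=255, ERR=-15541007537543/137438953472
(3,5): OLD=176975733452059/1099511627776 → NEW=255, ERR=-103399731630821/1099511627776
(3,6): OLD=1626493058761925/17592186044416 → NEW=0, ERR=1626493058761925/17592186044416
(4,0): OLD=68911428823/536870912 → NEW=255, ERR=-67990653737/536870912
(4,1): OLD=995894913611/8589934592 → NEW=0, ERR=995894913611/8589934592
(4,2): OLD=35336669096069/137438953472 → NEW=255, ERR=289735960709/137438953472
(4,3): OLD=152760103136711/1099511627776 → NEW=255, ERR=-127615361946169/1099511627776
(4,4): OLD=905426222708565/8796093022208 → NEW=0, ERR=905426222708565/8796093022208
(4,5): OLD=45856290608294373/281474976710656 → NEW=255, ERR=-25919828452922907/281474976710656
(4,6): OLD=701333049768099283/4503599627370496 → NEW=255, ERR=-447084855211377197/4503599627370496
(5,0): OLD=16789885927953/137438953472 → NEW=0, ERR=16789885927953/137438953472
(5,1): OLD=266254057999163/1099511627776 → NEW=255, ERR=-14121407083717/1099511627776
(5,2): OLD=1130505793259805/8796093022208 → NEW=255, ERR=-1112497927403235/8796093022208
(5,3): OLD=7658103596128017/70368744177664 → NEW=0, ERR=7658103596128017/70368744177664
(5,4): OLD=852348428375613355/4503599627370496 → NEW=255, ERR=-296069476603863125/4503599627370496
(5,5): OLD=3576992220170800219/36028797018963968 → NEW=0, ERR=3576992220170800219/36028797018963968
(5,6): OLD=96071533659314139637/576460752303423488 → NEW=255, ERR=-50925958178058849803/576460752303423488
(6,0): OLD=3021768517907545/17592186044416 → NEW=255, ERR=-1464238923418535/17592186044416
(6,1): OLD=33915803681517581/281474976710656 → NEW=0, ERR=33915803681517581/281474976710656
(6,2): OLD=1034902246918197831/4503599627370496 → NEW=255, ERR=-113515658061278649/4503599627370496
(6,3): OLD=5431350046651651865/36028797018963968 → NEW=255, ERR=-3755993193184159975/36028797018963968
(6,4): OLD=6864482074818986863/72057594037927936 → NEW=0, ERR=6864482074818986863/72057594037927936
(6,5): OLD=1992528620308239484951/9223372036854775808 → NEW=255, ERR=-359431249089728346089/9223372036854775808
(6,6): OLD=18527742835197850169393/147573952589676412928 → NEW=0, ERR=18527742835197850169393/147573952589676412928
Output grid:
  Row 0: #.##.#.  (3 black, running=3)
  Row 1: ##.####  (1 black, running=4)
  Row 2: .##.#.#  (3 black, running=7)
  Row 3: ##.###.  (2 black, running=9)
  Row 4: #.##.##  (2 black, running=11)
  Row 5: .##.#.#  (3 black, running=14)
  Row 6: #.##.#.  (3 black, running=17)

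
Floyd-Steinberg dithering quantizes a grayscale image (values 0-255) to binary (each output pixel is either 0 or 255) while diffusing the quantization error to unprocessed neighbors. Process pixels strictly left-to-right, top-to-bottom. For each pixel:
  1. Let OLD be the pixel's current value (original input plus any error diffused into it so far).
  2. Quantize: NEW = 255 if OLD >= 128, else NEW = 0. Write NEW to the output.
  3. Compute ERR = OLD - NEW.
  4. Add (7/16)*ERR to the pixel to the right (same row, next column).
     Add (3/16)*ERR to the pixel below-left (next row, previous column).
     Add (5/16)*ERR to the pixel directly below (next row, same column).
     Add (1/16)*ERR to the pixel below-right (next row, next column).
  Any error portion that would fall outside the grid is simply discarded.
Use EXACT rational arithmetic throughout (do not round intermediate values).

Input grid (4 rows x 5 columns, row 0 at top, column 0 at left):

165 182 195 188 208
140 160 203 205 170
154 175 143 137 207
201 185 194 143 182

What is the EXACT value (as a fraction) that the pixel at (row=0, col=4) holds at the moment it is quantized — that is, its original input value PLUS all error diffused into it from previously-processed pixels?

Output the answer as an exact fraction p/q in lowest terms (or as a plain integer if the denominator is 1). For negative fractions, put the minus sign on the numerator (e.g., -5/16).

Answer: 5170555/32768

Derivation:
(0,0): OLD=165 → NEW=255, ERR=-90
(0,1): OLD=1141/8 → NEW=255, ERR=-899/8
(0,2): OLD=18667/128 → NEW=255, ERR=-13973/128
(0,3): OLD=287213/2048 → NEW=255, ERR=-235027/2048
(0,4): OLD=5170555/32768 → NEW=255, ERR=-3185285/32768
Target (0,4): original=208, with diffused error = 5170555/32768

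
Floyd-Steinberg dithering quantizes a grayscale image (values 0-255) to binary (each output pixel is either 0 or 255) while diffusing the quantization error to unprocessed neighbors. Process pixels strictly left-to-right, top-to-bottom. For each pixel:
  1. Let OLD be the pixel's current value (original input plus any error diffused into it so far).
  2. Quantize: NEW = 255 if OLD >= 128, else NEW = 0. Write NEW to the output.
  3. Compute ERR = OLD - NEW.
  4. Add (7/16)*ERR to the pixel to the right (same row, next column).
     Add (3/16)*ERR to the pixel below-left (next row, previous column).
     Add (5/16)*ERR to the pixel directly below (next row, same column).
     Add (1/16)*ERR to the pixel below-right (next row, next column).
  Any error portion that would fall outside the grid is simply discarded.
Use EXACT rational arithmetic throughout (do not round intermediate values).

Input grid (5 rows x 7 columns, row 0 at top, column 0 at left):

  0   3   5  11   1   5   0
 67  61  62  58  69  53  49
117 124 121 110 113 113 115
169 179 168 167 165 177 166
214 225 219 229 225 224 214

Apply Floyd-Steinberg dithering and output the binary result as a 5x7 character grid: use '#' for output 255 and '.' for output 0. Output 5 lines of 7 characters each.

Answer: .......
.......
###.##.
.#.##.#
#######

Derivation:
(0,0): OLD=0 → NEW=0, ERR=0
(0,1): OLD=3 → NEW=0, ERR=3
(0,2): OLD=101/16 → NEW=0, ERR=101/16
(0,3): OLD=3523/256 → NEW=0, ERR=3523/256
(0,4): OLD=28757/4096 → NEW=0, ERR=28757/4096
(0,5): OLD=528979/65536 → NEW=0, ERR=528979/65536
(0,6): OLD=3702853/1048576 → NEW=0, ERR=3702853/1048576
(1,0): OLD=1081/16 → NEW=0, ERR=1081/16
(1,1): OLD=11863/128 → NEW=0, ERR=11863/128
(1,2): OLD=439451/4096 → NEW=0, ERR=439451/4096
(1,3): OLD=1817803/16384 → NEW=0, ERR=1817803/16384
(1,4): OLD=128039613/1048576 → NEW=0, ERR=128039613/1048576
(1,5): OLD=923129205/8388608 → NEW=0, ERR=923129205/8388608
(1,6): OLD=13254396539/134217728 → NEW=0, ERR=13254396539/134217728
(2,0): OLD=318445/2048 → NEW=255, ERR=-203795/2048
(2,1): OLD=8766503/65536 → NEW=255, ERR=-7945177/65536
(2,2): OLD=134305029/1048576 → NEW=255, ERR=-133081851/1048576
(2,3): OLD=996118029/8388608 → NEW=0, ERR=996118029/8388608
(2,4): OLD=15480558369/67108864 → NEW=255, ERR=-1632201951/67108864
(2,5): OLD=349817421391/2147483648 → NEW=255, ERR=-197790908849/2147483648
(2,6): OLD=3863506349977/34359738368 → NEW=0, ERR=3863506349977/34359738368
(3,0): OLD=120766613/1048576 → NEW=0, ERR=120766613/1048576
(3,1): OLD=1354642601/8388608 → NEW=255, ERR=-784452439/8388608
(3,2): OLD=6852754311/67108864 → NEW=0, ERR=6852754311/67108864
(3,3): OLD=63428760407/268435456 → NEW=255, ERR=-5022280873/268435456
(3,4): OLD=4788590278549/34359738368 → NEW=255, ERR=-3973143005291/34359738368
(3,5): OLD=32213168482119/274877906944 → NEW=0, ERR=32213168482119/274877906944
(3,6): OLD=1084790917884505/4398046511104 → NEW=255, ERR=-36710942447015/4398046511104
(4,0): OLD=31199900995/134217728 → NEW=255, ERR=-3025619645/134217728
(4,1): OLD=455822940495/2147483648 → NEW=255, ERR=-91785389745/2147483648
(4,2): OLD=7657371098801/34359738368 → NEW=255, ERR=-1104362185039/34359738368
(4,3): OLD=53269233758859/274877906944 → NEW=255, ERR=-16824632511861/274877906944
(4,4): OLD=402179503518069/2199023255552 → NEW=255, ERR=-158571426647691/2199023255552
(4,5): OLD=15500957069280289/70368744177664 → NEW=255, ERR=-2443072696024031/70368744177664
(4,6): OLD=229150766927814583/1125899906842624 → NEW=255, ERR=-57953709317054537/1125899906842624
Row 0: .......
Row 1: .......
Row 2: ###.##.
Row 3: .#.##.#
Row 4: #######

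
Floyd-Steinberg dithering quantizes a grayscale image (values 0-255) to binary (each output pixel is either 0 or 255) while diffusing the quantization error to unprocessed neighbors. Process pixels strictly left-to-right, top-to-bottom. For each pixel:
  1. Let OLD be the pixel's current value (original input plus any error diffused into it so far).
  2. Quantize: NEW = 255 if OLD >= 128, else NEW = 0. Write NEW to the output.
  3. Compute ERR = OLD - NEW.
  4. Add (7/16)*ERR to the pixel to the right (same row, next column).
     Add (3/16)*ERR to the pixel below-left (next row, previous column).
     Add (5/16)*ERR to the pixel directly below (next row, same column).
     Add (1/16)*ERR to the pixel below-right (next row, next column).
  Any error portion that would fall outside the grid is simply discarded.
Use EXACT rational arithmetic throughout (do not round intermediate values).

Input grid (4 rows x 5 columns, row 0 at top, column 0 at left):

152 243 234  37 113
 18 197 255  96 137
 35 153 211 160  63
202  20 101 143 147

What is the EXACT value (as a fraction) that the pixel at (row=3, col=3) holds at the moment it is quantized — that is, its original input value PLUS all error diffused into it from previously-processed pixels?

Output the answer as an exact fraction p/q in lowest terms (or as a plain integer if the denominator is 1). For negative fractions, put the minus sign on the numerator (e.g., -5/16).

Answer: 1477223481103/8589934592

Derivation:
(0,0): OLD=152 → NEW=255, ERR=-103
(0,1): OLD=3167/16 → NEW=255, ERR=-913/16
(0,2): OLD=53513/256 → NEW=255, ERR=-11767/256
(0,3): OLD=69183/4096 → NEW=0, ERR=69183/4096
(0,4): OLD=7889849/65536 → NEW=0, ERR=7889849/65536
(1,0): OLD=-6371/256 → NEW=0, ERR=-6371/256
(1,1): OLD=313803/2048 → NEW=255, ERR=-208437/2048
(1,2): OLD=12826023/65536 → NEW=255, ERR=-3885657/65536
(1,3): OLD=24913883/262144 → NEW=0, ERR=24913883/262144
(1,4): OLD=911241521/4194304 → NEW=255, ERR=-158305999/4194304
(2,0): OLD=266729/32768 → NEW=0, ERR=266729/32768
(2,1): OLD=117528467/1048576 → NEW=0, ERR=117528467/1048576
(2,2): OLD=4244086137/16777216 → NEW=255, ERR=-34103943/16777216
(2,3): OLD=47788987739/268435456 → NEW=255, ERR=-20662053541/268435456
(2,4): OLD=100802461373/4294967296 → NEW=0, ERR=100802461373/4294967296
(3,0): OLD=3784259673/16777216 → NEW=255, ERR=-493930407/16777216
(3,1): OLD=5673863525/134217728 → NEW=0, ERR=5673863525/134217728
(3,2): OLD=478598597735/4294967296 → NEW=0, ERR=478598597735/4294967296
(3,3): OLD=1477223481103/8589934592 → NEW=255, ERR=-713209839857/8589934592
Target (3,3): original=143, with diffused error = 1477223481103/8589934592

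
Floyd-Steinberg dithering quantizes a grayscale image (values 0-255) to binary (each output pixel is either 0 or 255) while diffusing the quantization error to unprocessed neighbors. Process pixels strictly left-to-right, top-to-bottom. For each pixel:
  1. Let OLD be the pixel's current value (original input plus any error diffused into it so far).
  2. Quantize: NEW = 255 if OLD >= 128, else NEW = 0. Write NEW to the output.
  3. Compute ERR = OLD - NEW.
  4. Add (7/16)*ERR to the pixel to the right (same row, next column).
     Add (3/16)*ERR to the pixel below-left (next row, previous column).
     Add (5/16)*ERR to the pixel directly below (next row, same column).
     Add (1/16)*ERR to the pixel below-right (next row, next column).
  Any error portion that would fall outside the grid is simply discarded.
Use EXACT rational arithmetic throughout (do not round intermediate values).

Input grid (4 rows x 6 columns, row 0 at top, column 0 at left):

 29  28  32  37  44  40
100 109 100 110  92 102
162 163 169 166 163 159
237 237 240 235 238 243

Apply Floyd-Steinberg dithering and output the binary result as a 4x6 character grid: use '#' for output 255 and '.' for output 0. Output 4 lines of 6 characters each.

(0,0): OLD=29 → NEW=0, ERR=29
(0,1): OLD=651/16 → NEW=0, ERR=651/16
(0,2): OLD=12749/256 → NEW=0, ERR=12749/256
(0,3): OLD=240795/4096 → NEW=0, ERR=240795/4096
(0,4): OLD=4569149/65536 → NEW=0, ERR=4569149/65536
(0,5): OLD=73927083/1048576 → NEW=0, ERR=73927083/1048576
(1,0): OLD=29873/256 → NEW=0, ERR=29873/256
(1,1): OLD=376663/2048 → NEW=255, ERR=-145577/2048
(1,2): OLD=6424483/65536 → NEW=0, ERR=6424483/65536
(1,3): OLD=49137383/262144 → NEW=255, ERR=-17709337/262144
(1,4): OLD=1696599125/16777216 → NEW=0, ERR=1696599125/16777216
(1,5): OLD=46340479171/268435456 → NEW=255, ERR=-22110562109/268435456
(2,0): OLD=6066605/32768 → NEW=255, ERR=-2289235/32768
(2,1): OLD=142497215/1048576 → NEW=255, ERR=-124889665/1048576
(2,2): OLD=2188033021/16777216 → NEW=255, ERR=-2090157059/16777216
(2,3): OLD=15498331733/134217728 → NEW=0, ERR=15498331733/134217728
(2,4): OLD=968318196095/4294967296 → NEW=255, ERR=-126898464385/4294967296
(2,5): OLD=8703591957609/68719476736 → NEW=0, ERR=8703591957609/68719476736
(3,0): OLD=3235253597/16777216 → NEW=255, ERR=-1042936483/16777216
(3,1): OLD=19442457497/134217728 → NEW=255, ERR=-14783063143/134217728
(3,2): OLD=179408734619/1073741824 → NEW=255, ERR=-94395430501/1073741824
(3,3): OLD=15069962455953/68719476736 → NEW=255, ERR=-2453504111727/68719476736
(3,4): OLD=134201641598961/549755813888 → NEW=255, ERR=-5986090942479/549755813888
(3,5): OLD=2427448642662271/8796093022208 → NEW=255, ERR=184444921999231/8796093022208
Row 0: ......
Row 1: .#.#.#
Row 2: ###.#.
Row 3: ######

Answer: ......
.#.#.#
###.#.
######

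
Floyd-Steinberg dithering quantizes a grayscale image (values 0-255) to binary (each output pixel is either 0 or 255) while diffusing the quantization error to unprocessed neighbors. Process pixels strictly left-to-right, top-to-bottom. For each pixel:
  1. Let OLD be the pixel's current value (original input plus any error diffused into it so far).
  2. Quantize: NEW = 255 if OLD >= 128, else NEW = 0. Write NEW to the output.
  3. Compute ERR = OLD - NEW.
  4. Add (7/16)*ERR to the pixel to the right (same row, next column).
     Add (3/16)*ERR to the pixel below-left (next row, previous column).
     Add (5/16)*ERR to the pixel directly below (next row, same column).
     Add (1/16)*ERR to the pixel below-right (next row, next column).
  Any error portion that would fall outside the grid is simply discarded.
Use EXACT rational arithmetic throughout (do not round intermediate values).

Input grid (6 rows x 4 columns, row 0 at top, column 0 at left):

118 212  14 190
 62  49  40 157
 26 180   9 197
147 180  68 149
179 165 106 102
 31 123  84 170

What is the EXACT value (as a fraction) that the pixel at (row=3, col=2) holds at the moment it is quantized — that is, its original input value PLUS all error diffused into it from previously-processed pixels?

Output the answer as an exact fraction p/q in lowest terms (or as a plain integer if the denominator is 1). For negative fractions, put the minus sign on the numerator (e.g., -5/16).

(0,0): OLD=118 → NEW=0, ERR=118
(0,1): OLD=2109/8 → NEW=255, ERR=69/8
(0,2): OLD=2275/128 → NEW=0, ERR=2275/128
(0,3): OLD=405045/2048 → NEW=255, ERR=-117195/2048
(1,0): OLD=12863/128 → NEW=0, ERR=12863/128
(1,1): OLD=108921/1024 → NEW=0, ERR=108921/1024
(1,2): OLD=2683693/32768 → NEW=0, ERR=2683693/32768
(1,3): OLD=92305867/524288 → NEW=255, ERR=-41387573/524288
(2,0): OLD=1267267/16384 → NEW=0, ERR=1267267/16384
(2,1): OLD=140884945/524288 → NEW=255, ERR=7191505/524288
(2,2): OLD=34017285/1048576 → NEW=0, ERR=34017285/1048576
(2,3): OLD=3215234993/16777216 → NEW=255, ERR=-1062955087/16777216
(3,0): OLD=1457462611/8388608 → NEW=255, ERR=-681632429/8388608
(3,1): OLD=21428339981/134217728 → NEW=255, ERR=-12797180659/134217728
(3,2): OLD=54549789043/2147483648 → NEW=0, ERR=54549789043/2147483648
Target (3,2): original=68, with diffused error = 54549789043/2147483648

Answer: 54549789043/2147483648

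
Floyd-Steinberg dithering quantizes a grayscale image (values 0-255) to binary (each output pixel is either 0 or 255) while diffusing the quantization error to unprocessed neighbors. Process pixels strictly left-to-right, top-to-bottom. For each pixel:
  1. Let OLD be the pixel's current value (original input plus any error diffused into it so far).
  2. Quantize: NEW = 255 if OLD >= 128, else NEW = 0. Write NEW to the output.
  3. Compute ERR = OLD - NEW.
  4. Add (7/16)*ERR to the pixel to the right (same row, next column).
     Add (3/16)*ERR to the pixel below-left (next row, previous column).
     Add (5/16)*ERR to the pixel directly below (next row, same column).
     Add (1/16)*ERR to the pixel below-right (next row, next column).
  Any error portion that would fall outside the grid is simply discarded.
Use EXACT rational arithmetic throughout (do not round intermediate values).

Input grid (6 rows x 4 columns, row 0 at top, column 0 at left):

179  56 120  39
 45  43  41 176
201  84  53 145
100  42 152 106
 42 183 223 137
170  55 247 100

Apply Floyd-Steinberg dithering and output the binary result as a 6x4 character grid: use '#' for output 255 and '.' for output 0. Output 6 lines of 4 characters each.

(0,0): OLD=179 → NEW=255, ERR=-76
(0,1): OLD=91/4 → NEW=0, ERR=91/4
(0,2): OLD=8317/64 → NEW=255, ERR=-8003/64
(0,3): OLD=-16085/1024 → NEW=0, ERR=-16085/1024
(1,0): OLD=1633/64 → NEW=0, ERR=1633/64
(1,1): OLD=16935/512 → NEW=0, ERR=16935/512
(1,2): OLD=243635/16384 → NEW=0, ERR=243635/16384
(1,3): OLD=44507221/262144 → NEW=255, ERR=-22339499/262144
(2,0): OLD=1762717/8192 → NEW=255, ERR=-326243/8192
(2,1): OLD=21311247/262144 → NEW=0, ERR=21311247/262144
(2,2): OLD=41577483/524288 → NEW=0, ERR=41577483/524288
(2,3): OLD=1291791871/8388608 → NEW=255, ERR=-847303169/8388608
(3,0): OLD=431165261/4194304 → NEW=0, ERR=431165261/4194304
(3,1): OLD=8372452051/67108864 → NEW=0, ERR=8372452051/67108864
(3,2): OLD=233545913901/1073741824 → NEW=255, ERR=-40258251219/1073741824
(3,3): OLD=1082135031995/17179869184 → NEW=0, ERR=1082135031995/17179869184
(4,0): OLD=104707733641/1073741824 → NEW=0, ERR=104707733641/1073741824
(4,1): OLD=2268134956699/8589934592 → NEW=255, ERR=77701635739/8589934592
(4,2): OLD=64554688872379/274877906944 → NEW=255, ERR=-5539177398341/274877906944
(4,3): OLD=640022820480397/4398046511104 → NEW=255, ERR=-481479039851123/4398046511104
(5,0): OLD=27786036343097/137438953472 → NEW=255, ERR=-7260896792263/137438953472
(5,1): OLD=162859912354351/4398046511104 → NEW=0, ERR=162859912354351/4398046511104
(5,2): OLD=521040972638787/2199023255552 → NEW=255, ERR=-39709957526973/2199023255552
(5,3): OLD=3984912974759707/70368744177664 → NEW=0, ERR=3984912974759707/70368744177664
Row 0: #.#.
Row 1: ...#
Row 2: #..#
Row 3: ..#.
Row 4: .###
Row 5: #.#.

Answer: #.#.
...#
#..#
..#.
.###
#.#.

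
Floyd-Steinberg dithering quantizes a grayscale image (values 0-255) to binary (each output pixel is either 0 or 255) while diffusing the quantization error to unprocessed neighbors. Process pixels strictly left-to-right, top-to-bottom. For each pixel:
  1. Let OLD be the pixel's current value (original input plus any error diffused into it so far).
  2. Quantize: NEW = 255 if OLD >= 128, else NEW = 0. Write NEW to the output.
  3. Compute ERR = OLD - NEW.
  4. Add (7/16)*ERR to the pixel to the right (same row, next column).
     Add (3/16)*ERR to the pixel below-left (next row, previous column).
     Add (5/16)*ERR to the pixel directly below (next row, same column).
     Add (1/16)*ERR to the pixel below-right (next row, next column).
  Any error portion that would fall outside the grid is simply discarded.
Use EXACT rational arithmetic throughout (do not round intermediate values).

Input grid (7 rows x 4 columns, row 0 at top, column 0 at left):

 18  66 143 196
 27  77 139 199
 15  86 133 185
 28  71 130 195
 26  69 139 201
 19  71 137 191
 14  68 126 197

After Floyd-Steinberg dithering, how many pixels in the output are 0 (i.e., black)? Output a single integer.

Answer: 16

Derivation:
(0,0): OLD=18 → NEW=0, ERR=18
(0,1): OLD=591/8 → NEW=0, ERR=591/8
(0,2): OLD=22441/128 → NEW=255, ERR=-10199/128
(0,3): OLD=330015/2048 → NEW=255, ERR=-192225/2048
(1,0): OLD=5949/128 → NEW=0, ERR=5949/128
(1,1): OLD=109163/1024 → NEW=0, ERR=109163/1024
(1,2): OLD=4841735/32768 → NEW=255, ERR=-3514105/32768
(1,3): OLD=61745633/524288 → NEW=0, ERR=61745633/524288
(2,0): OLD=811209/16384 → NEW=0, ERR=811209/16384
(2,1): OLD=64892403/524288 → NEW=0, ERR=64892403/524288
(2,2): OLD=191241455/1048576 → NEW=255, ERR=-76145425/1048576
(2,3): OLD=3075771955/16777216 → NEW=255, ERR=-1202418125/16777216
(3,0): OLD=559351673/8388608 → NEW=0, ERR=559351673/8388608
(3,1): OLD=17224161447/134217728 → NEW=255, ERR=-17001359193/134217728
(3,2): OLD=99184708057/2147483648 → NEW=0, ERR=99184708057/2147483648
(3,3): OLD=6468948507759/34359738368 → NEW=255, ERR=-2292784776081/34359738368
(4,0): OLD=49578631109/2147483648 → NEW=0, ERR=49578631109/2147483648
(4,1): OLD=899255891087/17179869184 → NEW=0, ERR=899255891087/17179869184
(4,2): OLD=85709714968559/549755813888 → NEW=255, ERR=-54478017572881/549755813888
(4,3): OLD=1228637077629753/8796093022208 → NEW=255, ERR=-1014366643033287/8796093022208
(5,0): OLD=9903593149557/274877906944 → NEW=0, ERR=9903593149557/274877906944
(5,1): OLD=756311928089747/8796093022208 → NEW=0, ERR=756311928089747/8796093022208
(5,2): OLD=551071783831699/4398046511104 → NEW=0, ERR=551071783831699/4398046511104
(5,3): OLD=28652383753178903/140737488355328 → NEW=255, ERR=-7235675777429737/140737488355328
(6,0): OLD=5823835525172953/140737488355328 → NEW=0, ERR=5823835525172953/140737488355328
(6,1): OLD=312367721194403583/2251799813685248 → NEW=255, ERR=-261841231295334657/2251799813685248
(6,2): OLD=3963786988205614665/36028797018963968 → NEW=0, ERR=3963786988205614665/36028797018963968
(6,3): OLD=136561992179252944639/576460752303423488 → NEW=255, ERR=-10435499658120044801/576460752303423488
Output grid:
  Row 0: ..##  (2 black, running=2)
  Row 1: ..#.  (3 black, running=5)
  Row 2: ..##  (2 black, running=7)
  Row 3: .#.#  (2 black, running=9)
  Row 4: ..##  (2 black, running=11)
  Row 5: ...#  (3 black, running=14)
  Row 6: .#.#  (2 black, running=16)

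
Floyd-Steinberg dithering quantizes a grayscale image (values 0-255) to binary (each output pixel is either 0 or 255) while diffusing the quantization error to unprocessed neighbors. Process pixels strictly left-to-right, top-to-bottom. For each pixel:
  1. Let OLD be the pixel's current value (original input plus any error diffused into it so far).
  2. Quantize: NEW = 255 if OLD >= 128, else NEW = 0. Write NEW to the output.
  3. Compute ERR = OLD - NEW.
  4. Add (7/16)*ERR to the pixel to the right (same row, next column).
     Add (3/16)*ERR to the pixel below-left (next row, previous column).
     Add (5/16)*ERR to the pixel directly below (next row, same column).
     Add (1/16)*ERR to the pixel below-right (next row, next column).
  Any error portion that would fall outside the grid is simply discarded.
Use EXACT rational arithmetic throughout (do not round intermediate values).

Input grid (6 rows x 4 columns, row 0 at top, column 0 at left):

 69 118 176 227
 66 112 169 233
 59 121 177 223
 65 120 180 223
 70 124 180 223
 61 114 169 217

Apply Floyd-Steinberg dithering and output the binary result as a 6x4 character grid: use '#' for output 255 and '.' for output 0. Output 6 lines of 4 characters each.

(0,0): OLD=69 → NEW=0, ERR=69
(0,1): OLD=2371/16 → NEW=255, ERR=-1709/16
(0,2): OLD=33093/256 → NEW=255, ERR=-32187/256
(0,3): OLD=704483/4096 → NEW=255, ERR=-339997/4096
(1,0): OLD=17289/256 → NEW=0, ERR=17289/256
(1,1): OLD=182079/2048 → NEW=0, ERR=182079/2048
(1,2): OLD=9592235/65536 → NEW=255, ERR=-7119445/65536
(1,3): OLD=159042461/1048576 → NEW=255, ERR=-108344419/1048576
(2,0): OLD=3171109/32768 → NEW=0, ERR=3171109/32768
(2,1): OLD=183473511/1048576 → NEW=255, ERR=-83913369/1048576
(2,2): OLD=197601155/2097152 → NEW=0, ERR=197601155/2097152
(2,3): OLD=7554579991/33554432 → NEW=255, ERR=-1001800169/33554432
(3,0): OLD=1346156373/16777216 → NEW=0, ERR=1346156373/16777216
(3,1): OLD=41288315339/268435456 → NEW=255, ERR=-27162725941/268435456
(3,2): OLD=663894744373/4294967296 → NEW=255, ERR=-431321916107/4294967296
(3,3): OLD=12068724956659/68719476736 → NEW=255, ERR=-5454741611021/68719476736
(4,0): OLD=326852042737/4294967296 → NEW=0, ERR=326852042737/4294967296
(4,1): OLD=3843405811155/34359738368 → NEW=0, ERR=3843405811155/34359738368
(4,2): OLD=193896138393331/1099511627776 → NEW=255, ERR=-86479326689549/1099511627776
(4,3): OLD=2770904461672853/17592186044416 → NEW=255, ERR=-1715102979653227/17592186044416
(5,0): OLD=58139403790113/549755813888 → NEW=0, ERR=58139403790113/549755813888
(5,1): OLD=3258641934781831/17592186044416 → NEW=255, ERR=-1227365506544249/17592186044416
(5,2): OLD=902558788108715/8796093022208 → NEW=0, ERR=902558788108715/8796093022208
(5,3): OLD=63756708854435443/281474976710656 → NEW=255, ERR=-8019410206781837/281474976710656
Row 0: .###
Row 1: ..##
Row 2: .#.#
Row 3: .###
Row 4: ..##
Row 5: .#.#

Answer: .###
..##
.#.#
.###
..##
.#.#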